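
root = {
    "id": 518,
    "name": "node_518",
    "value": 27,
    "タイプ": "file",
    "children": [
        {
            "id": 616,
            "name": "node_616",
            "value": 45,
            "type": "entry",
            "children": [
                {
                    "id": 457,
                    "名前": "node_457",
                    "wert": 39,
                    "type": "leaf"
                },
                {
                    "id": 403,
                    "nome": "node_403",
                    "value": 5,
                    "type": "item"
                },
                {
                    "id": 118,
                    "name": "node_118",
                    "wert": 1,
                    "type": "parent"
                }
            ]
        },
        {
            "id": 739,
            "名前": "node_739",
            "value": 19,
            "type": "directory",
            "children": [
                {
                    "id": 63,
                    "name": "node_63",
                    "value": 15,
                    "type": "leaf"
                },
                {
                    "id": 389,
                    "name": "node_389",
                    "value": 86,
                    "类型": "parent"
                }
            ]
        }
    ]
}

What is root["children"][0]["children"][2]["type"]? "parent"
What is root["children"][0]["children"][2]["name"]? "node_118"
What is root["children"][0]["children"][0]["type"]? "leaf"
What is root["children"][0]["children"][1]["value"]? 5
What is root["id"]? 518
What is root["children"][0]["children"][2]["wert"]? 1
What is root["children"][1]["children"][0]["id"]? 63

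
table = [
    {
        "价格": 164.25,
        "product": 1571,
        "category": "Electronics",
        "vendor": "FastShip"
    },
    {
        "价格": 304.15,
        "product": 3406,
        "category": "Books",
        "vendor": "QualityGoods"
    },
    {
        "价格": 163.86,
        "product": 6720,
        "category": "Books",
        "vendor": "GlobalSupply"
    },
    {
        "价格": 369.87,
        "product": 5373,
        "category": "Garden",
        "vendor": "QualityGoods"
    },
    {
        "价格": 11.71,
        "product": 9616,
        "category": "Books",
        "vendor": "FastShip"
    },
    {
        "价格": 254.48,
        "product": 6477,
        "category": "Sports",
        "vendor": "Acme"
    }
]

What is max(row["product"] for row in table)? 9616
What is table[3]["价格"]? 369.87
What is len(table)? 6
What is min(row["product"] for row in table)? 1571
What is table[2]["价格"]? 163.86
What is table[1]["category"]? "Books"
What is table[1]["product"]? 3406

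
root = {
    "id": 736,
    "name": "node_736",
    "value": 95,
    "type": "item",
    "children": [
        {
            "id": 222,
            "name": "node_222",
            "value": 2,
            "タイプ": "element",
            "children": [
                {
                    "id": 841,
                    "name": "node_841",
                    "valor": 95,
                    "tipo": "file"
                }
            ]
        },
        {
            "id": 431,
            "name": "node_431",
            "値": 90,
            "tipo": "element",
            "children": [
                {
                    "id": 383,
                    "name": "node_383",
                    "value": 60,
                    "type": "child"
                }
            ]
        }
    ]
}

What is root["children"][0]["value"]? 2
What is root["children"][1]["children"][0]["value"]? 60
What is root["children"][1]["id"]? 431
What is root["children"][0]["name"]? "node_222"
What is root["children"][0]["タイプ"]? "element"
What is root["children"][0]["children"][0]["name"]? "node_841"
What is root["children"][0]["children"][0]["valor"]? 95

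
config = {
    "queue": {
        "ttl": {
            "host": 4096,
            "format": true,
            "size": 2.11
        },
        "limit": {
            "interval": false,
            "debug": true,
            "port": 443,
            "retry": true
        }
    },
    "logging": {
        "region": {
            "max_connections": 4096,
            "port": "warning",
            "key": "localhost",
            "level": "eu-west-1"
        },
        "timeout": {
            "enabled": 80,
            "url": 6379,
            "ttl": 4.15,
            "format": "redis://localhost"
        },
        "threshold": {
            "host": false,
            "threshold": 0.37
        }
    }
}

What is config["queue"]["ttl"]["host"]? 4096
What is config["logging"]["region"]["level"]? "eu-west-1"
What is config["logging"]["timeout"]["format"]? "redis://localhost"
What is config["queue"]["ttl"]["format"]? True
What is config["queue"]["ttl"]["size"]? 2.11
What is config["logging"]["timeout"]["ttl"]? 4.15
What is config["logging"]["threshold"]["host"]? False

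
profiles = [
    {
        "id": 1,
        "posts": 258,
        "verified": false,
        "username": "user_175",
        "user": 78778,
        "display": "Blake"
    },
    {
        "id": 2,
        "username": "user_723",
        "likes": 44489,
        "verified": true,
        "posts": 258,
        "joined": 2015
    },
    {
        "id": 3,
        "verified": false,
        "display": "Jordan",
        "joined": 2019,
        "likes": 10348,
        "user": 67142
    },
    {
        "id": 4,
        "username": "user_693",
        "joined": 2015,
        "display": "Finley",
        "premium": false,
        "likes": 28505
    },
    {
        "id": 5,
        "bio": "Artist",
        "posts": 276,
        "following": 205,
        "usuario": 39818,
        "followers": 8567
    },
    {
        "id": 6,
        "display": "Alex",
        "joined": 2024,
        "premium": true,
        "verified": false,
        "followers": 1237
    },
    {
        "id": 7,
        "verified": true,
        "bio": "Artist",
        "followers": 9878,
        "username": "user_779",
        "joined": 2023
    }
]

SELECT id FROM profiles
[1, 2, 3, 4, 5, 6, 7]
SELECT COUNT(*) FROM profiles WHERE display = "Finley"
1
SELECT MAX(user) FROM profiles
78778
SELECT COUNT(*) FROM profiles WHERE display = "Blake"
1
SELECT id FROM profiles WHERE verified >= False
[1, 2, 3, 6, 7]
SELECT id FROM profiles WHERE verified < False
[]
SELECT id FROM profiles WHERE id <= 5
[1, 2, 3, 4, 5]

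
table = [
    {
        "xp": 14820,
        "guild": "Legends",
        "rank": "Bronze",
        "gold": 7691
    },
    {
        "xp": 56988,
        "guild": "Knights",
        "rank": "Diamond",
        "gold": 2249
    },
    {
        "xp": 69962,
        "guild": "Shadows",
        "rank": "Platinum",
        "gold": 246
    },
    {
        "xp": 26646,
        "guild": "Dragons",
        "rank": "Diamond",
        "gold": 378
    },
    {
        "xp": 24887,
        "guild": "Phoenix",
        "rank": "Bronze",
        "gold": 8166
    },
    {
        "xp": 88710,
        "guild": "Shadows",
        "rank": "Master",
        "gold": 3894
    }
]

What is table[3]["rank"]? "Diamond"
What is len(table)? 6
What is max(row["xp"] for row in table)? 88710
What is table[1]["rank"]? "Diamond"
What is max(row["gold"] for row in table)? 8166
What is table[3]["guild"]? "Dragons"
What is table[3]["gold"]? 378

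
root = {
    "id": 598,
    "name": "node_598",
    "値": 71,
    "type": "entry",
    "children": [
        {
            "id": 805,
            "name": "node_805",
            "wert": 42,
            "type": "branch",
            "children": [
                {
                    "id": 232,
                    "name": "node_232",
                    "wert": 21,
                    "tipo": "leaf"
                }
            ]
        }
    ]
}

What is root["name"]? "node_598"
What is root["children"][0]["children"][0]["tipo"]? "leaf"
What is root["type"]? "entry"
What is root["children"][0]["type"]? "branch"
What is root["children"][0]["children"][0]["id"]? 232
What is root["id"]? 598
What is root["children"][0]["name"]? "node_805"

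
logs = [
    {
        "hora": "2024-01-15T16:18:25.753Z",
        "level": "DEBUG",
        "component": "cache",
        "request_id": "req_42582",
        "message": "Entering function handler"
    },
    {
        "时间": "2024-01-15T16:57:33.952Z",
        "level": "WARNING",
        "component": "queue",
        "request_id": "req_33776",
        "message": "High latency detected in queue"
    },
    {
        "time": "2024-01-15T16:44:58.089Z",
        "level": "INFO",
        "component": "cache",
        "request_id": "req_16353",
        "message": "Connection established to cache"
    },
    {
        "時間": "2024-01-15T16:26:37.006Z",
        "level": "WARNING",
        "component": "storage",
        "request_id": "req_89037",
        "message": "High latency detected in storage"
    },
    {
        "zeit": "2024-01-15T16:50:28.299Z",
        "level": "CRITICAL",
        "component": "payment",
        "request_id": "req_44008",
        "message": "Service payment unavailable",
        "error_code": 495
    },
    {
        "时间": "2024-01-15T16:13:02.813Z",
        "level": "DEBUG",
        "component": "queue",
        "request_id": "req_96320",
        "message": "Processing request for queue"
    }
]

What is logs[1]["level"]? "WARNING"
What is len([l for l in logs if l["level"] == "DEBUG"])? 2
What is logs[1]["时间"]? "2024-01-15T16:57:33.952Z"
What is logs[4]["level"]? "CRITICAL"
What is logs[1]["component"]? "queue"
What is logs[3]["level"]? "WARNING"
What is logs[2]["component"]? "cache"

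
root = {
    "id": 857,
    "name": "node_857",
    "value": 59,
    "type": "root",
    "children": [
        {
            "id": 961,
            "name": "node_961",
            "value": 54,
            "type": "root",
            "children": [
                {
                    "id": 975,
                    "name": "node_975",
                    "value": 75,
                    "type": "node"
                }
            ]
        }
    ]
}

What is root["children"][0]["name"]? "node_961"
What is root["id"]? 857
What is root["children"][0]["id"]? 961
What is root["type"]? "root"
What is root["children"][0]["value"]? 54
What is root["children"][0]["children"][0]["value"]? 75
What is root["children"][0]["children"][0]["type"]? "node"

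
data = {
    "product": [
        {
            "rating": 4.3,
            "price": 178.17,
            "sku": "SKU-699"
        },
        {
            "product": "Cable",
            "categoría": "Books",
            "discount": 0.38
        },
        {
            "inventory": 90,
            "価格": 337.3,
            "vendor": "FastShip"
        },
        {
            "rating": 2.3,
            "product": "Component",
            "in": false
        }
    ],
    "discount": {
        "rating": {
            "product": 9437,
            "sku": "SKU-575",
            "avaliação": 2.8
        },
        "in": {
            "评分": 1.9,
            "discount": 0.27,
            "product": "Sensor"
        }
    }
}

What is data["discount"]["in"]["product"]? "Sensor"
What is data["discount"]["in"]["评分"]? 1.9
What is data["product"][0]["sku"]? "SKU-699"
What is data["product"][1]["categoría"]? "Books"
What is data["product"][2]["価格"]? 337.3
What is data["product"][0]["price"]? 178.17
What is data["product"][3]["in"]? False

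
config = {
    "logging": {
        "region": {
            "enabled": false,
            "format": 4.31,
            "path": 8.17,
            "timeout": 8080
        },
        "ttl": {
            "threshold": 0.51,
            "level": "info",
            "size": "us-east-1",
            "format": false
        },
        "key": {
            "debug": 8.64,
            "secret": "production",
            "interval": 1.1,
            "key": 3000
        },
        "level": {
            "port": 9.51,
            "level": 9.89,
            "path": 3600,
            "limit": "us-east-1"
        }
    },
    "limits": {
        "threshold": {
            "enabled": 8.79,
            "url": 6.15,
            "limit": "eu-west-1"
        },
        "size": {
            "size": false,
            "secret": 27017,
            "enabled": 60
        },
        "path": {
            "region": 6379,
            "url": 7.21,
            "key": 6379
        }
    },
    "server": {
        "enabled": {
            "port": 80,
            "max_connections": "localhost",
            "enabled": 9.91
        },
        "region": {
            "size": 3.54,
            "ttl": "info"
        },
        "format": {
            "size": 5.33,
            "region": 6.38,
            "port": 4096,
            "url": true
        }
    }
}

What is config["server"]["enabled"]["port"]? 80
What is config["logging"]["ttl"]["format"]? False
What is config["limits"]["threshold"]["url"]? 6.15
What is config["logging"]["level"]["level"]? 9.89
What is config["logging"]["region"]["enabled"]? False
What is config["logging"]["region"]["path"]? 8.17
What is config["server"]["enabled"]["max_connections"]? "localhost"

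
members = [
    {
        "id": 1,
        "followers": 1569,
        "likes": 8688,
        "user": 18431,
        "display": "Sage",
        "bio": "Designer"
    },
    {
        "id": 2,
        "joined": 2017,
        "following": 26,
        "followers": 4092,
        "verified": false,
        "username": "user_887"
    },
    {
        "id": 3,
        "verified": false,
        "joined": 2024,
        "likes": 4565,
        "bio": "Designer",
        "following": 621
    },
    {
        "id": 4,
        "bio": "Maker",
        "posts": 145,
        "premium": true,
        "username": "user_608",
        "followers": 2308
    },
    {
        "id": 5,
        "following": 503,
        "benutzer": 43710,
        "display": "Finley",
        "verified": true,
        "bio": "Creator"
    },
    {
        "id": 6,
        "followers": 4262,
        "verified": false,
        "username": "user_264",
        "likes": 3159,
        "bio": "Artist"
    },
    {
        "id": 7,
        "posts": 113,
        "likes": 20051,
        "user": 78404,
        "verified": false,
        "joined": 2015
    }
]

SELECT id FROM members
[1, 2, 3, 4, 5, 6, 7]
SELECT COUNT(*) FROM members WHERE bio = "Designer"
2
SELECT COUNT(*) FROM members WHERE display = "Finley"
1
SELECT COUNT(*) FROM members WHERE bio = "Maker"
1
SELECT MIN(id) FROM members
1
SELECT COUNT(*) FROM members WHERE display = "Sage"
1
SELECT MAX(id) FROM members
7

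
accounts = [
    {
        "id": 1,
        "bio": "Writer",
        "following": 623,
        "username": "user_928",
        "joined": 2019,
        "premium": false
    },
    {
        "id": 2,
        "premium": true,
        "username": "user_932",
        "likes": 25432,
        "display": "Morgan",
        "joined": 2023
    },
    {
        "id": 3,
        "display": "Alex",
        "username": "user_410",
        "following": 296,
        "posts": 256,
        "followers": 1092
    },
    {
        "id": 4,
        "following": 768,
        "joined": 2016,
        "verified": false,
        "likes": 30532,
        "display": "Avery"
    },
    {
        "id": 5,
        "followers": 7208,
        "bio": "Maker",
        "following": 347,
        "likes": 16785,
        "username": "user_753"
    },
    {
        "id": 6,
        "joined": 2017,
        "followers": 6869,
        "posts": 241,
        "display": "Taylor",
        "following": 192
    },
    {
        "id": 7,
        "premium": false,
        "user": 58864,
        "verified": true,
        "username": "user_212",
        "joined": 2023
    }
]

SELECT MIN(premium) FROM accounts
False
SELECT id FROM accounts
[1, 2, 3, 4, 5, 6, 7]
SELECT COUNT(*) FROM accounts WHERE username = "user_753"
1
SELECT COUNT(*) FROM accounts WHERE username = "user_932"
1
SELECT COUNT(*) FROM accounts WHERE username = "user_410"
1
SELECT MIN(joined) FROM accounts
2016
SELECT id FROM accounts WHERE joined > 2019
[2, 7]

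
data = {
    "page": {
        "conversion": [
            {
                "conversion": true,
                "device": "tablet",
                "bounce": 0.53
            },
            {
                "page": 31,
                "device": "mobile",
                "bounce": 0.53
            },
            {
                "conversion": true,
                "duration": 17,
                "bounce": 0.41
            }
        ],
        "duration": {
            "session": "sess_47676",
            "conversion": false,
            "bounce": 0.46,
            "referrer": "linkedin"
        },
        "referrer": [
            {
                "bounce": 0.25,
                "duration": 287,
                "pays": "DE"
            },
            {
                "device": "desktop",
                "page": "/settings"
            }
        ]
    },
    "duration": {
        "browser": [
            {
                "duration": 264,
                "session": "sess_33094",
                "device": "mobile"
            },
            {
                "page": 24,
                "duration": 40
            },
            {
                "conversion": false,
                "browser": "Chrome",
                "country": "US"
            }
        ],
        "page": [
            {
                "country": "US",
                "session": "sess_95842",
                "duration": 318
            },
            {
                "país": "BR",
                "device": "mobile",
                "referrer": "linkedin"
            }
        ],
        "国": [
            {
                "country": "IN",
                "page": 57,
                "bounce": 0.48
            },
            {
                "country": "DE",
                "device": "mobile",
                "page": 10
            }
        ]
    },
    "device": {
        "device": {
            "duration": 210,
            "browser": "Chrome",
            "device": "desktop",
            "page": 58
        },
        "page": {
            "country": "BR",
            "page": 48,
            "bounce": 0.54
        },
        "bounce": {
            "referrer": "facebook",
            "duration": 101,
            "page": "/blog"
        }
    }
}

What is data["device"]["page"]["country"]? "BR"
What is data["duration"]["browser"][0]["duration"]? 264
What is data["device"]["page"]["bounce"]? 0.54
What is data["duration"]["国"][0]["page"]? 57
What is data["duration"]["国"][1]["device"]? "mobile"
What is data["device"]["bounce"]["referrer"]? "facebook"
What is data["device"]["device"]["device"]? "desktop"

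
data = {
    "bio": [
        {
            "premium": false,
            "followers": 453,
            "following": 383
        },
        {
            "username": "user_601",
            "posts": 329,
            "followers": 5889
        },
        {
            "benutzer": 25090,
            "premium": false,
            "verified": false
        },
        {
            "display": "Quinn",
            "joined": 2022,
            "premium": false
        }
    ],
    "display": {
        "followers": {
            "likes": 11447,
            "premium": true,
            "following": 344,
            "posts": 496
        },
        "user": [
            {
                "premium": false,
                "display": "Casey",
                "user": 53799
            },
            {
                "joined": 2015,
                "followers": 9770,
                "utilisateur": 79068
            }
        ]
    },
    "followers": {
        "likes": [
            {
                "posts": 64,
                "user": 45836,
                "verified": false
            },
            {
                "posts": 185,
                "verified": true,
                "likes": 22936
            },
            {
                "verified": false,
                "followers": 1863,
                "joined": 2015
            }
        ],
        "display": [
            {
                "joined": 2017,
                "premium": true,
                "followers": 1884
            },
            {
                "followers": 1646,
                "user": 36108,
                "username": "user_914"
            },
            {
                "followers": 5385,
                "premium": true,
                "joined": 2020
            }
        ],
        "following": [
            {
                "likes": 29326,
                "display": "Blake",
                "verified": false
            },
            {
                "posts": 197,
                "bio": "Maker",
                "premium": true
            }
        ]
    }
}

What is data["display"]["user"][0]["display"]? "Casey"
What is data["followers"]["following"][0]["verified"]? False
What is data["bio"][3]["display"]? "Quinn"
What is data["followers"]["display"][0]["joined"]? 2017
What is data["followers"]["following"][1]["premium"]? True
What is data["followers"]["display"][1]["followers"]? 1646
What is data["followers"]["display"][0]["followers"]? 1884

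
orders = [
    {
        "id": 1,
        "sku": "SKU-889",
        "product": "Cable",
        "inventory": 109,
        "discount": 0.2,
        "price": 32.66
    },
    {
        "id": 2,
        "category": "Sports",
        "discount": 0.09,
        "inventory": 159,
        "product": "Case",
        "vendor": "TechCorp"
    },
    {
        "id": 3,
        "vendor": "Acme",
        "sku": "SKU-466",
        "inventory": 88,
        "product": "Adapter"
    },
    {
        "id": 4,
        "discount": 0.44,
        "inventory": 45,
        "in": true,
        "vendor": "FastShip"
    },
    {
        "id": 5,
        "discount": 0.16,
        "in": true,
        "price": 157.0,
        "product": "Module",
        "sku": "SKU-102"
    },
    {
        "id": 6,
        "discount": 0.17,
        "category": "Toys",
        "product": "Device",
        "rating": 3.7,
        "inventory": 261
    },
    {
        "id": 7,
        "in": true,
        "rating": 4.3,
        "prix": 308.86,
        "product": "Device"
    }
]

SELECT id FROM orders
[1, 2, 3, 4, 5, 6, 7]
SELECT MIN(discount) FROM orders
0.09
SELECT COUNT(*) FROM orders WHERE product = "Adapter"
1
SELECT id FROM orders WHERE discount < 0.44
[1, 2, 5, 6]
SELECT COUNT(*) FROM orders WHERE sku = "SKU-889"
1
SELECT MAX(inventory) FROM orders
261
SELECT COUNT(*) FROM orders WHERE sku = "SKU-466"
1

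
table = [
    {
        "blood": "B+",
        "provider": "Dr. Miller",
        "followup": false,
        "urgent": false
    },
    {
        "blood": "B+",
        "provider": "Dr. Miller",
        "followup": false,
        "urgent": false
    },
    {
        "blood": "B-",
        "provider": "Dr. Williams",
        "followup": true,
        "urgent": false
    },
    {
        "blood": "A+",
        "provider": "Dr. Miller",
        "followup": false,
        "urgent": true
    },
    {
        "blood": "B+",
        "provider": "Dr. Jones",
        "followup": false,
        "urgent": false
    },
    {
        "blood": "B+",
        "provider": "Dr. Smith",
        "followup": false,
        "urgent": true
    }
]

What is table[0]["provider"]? "Dr. Miller"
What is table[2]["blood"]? "B-"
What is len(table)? 6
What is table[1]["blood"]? "B+"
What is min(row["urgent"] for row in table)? False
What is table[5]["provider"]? "Dr. Smith"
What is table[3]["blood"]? "A+"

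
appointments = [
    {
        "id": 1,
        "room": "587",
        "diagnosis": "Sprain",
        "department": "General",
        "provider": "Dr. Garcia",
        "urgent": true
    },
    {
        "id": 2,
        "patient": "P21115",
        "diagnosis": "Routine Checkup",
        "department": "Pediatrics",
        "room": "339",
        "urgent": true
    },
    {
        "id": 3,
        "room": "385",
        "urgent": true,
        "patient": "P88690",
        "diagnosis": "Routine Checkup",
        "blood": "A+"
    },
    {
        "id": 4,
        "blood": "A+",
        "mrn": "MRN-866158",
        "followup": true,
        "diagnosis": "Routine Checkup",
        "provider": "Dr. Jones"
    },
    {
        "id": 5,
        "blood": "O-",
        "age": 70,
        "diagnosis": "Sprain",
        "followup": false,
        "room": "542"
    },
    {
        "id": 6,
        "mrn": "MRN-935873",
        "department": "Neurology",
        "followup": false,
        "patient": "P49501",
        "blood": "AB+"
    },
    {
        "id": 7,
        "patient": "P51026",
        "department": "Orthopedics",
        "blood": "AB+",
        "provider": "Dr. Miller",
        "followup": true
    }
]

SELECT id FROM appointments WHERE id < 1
[]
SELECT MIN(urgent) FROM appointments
True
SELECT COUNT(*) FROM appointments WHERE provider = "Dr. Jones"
1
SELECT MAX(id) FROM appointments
7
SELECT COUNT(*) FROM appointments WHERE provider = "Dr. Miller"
1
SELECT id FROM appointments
[1, 2, 3, 4, 5, 6, 7]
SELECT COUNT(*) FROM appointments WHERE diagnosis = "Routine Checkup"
3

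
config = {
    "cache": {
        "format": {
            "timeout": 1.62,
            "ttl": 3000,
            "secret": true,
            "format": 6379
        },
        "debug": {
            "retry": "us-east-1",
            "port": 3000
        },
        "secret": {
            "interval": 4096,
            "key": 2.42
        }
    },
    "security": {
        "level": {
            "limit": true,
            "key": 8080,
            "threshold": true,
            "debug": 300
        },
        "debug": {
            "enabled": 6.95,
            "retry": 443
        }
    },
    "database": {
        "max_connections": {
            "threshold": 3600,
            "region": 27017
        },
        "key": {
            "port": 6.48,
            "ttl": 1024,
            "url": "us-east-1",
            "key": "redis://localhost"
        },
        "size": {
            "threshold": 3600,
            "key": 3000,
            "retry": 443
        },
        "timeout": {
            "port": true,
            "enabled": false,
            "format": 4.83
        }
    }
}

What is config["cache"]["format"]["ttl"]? 3000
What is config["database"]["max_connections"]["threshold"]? 3600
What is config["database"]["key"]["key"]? "redis://localhost"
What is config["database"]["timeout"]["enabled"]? False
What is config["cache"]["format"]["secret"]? True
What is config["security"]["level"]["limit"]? True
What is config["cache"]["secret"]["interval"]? 4096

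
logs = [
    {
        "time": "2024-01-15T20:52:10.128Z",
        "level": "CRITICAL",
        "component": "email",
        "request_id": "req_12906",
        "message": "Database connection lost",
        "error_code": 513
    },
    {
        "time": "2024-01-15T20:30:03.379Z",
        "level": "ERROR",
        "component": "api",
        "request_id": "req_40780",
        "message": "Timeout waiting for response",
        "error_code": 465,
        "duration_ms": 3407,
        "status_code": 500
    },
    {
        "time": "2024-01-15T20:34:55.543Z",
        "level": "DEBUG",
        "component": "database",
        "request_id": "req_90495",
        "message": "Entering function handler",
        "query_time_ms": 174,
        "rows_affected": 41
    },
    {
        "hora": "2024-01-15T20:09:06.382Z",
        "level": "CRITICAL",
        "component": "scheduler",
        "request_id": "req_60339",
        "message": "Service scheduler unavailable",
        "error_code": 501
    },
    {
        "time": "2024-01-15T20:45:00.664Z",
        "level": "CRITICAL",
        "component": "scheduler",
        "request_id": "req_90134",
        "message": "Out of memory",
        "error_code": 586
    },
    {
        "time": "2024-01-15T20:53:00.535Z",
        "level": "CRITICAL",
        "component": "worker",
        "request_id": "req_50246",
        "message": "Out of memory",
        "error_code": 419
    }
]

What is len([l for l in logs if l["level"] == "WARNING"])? 0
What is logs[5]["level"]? "CRITICAL"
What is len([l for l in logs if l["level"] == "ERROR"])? 1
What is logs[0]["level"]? "CRITICAL"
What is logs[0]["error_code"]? 513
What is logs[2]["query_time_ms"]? 174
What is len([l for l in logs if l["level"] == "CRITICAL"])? 4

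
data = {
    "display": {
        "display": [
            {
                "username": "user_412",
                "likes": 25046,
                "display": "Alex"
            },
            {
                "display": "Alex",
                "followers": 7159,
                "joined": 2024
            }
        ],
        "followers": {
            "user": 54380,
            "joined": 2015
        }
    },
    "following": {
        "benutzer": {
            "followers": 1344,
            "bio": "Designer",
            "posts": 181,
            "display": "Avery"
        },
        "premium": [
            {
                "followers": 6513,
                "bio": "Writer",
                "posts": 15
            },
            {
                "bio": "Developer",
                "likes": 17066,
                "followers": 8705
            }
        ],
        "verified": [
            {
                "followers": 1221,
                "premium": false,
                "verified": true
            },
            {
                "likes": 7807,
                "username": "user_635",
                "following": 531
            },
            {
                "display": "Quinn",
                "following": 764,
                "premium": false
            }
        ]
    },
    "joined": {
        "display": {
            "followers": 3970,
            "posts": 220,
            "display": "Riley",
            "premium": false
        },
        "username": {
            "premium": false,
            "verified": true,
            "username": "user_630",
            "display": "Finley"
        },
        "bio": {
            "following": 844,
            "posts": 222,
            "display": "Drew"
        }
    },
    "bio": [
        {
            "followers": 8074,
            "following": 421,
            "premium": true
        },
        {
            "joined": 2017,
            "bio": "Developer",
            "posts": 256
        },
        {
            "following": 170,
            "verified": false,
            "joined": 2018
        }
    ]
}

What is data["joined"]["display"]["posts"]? 220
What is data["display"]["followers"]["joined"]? 2015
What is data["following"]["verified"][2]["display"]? "Quinn"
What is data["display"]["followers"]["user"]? 54380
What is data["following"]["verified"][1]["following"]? 531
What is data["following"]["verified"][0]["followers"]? 1221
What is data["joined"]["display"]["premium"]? False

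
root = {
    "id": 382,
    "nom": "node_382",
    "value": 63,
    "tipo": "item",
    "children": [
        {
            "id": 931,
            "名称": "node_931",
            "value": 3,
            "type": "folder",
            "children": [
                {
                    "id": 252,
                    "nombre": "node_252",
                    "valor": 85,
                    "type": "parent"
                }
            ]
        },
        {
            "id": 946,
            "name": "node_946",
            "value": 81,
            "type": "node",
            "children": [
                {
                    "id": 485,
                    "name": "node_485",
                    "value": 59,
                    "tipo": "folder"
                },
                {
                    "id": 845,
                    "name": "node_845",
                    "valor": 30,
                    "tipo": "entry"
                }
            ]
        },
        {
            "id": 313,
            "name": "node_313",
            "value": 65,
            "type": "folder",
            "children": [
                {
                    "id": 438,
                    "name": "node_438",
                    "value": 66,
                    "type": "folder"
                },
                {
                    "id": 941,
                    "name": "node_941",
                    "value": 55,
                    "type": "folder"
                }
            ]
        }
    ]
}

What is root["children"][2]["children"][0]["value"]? 66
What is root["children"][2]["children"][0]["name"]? "node_438"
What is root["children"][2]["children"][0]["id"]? 438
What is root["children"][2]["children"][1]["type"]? "folder"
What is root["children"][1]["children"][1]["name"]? "node_845"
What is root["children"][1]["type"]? "node"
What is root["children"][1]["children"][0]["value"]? 59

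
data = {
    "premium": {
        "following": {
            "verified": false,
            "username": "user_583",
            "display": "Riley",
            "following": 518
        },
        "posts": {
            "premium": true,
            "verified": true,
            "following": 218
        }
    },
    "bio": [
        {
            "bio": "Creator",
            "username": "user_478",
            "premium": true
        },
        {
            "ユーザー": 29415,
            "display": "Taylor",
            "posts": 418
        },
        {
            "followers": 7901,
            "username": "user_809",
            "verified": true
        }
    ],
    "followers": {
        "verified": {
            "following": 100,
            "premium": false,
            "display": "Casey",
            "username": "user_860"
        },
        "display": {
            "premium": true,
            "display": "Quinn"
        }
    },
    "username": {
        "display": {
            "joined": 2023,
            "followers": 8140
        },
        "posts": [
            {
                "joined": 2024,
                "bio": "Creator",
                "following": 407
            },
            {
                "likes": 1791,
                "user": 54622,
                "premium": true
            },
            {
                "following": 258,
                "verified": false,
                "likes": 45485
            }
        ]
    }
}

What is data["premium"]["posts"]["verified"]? True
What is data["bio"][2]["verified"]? True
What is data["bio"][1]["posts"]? 418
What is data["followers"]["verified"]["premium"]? False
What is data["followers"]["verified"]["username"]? "user_860"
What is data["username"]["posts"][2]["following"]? 258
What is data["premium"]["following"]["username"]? "user_583"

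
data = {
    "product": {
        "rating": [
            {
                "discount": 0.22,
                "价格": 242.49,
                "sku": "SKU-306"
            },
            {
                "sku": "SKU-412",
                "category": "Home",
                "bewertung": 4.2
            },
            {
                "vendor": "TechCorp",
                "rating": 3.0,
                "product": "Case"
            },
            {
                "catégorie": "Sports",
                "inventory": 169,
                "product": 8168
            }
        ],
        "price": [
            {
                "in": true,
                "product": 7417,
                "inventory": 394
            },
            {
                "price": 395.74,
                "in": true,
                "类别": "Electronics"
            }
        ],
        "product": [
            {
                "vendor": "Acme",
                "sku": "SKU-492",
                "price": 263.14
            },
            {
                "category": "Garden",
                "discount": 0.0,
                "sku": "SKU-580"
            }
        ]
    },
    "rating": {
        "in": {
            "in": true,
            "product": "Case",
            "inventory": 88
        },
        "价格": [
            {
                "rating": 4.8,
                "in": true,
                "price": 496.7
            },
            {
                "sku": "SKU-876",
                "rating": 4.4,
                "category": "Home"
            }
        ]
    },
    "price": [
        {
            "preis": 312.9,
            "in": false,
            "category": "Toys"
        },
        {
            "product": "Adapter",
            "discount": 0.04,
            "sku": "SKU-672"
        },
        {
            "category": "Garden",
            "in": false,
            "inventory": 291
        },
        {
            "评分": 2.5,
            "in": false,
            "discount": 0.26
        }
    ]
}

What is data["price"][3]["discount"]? 0.26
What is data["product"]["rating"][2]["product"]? "Case"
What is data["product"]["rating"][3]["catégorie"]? "Sports"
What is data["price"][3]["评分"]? 2.5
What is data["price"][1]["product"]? "Adapter"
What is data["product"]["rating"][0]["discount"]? 0.22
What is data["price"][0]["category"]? "Toys"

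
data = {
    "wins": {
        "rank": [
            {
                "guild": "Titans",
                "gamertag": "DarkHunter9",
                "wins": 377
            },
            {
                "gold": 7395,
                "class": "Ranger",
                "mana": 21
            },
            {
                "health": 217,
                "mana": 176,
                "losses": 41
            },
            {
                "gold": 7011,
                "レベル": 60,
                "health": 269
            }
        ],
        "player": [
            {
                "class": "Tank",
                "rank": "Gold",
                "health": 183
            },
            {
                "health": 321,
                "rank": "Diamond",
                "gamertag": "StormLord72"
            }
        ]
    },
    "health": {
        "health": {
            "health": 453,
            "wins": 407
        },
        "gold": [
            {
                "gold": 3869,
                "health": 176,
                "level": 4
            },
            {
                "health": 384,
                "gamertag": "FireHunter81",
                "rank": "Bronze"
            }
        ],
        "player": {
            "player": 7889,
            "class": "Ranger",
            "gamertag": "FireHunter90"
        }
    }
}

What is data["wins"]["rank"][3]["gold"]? 7011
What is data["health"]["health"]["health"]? 453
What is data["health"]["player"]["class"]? "Ranger"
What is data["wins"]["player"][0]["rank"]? "Gold"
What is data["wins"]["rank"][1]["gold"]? 7395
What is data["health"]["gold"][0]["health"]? 176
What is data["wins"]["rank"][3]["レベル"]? 60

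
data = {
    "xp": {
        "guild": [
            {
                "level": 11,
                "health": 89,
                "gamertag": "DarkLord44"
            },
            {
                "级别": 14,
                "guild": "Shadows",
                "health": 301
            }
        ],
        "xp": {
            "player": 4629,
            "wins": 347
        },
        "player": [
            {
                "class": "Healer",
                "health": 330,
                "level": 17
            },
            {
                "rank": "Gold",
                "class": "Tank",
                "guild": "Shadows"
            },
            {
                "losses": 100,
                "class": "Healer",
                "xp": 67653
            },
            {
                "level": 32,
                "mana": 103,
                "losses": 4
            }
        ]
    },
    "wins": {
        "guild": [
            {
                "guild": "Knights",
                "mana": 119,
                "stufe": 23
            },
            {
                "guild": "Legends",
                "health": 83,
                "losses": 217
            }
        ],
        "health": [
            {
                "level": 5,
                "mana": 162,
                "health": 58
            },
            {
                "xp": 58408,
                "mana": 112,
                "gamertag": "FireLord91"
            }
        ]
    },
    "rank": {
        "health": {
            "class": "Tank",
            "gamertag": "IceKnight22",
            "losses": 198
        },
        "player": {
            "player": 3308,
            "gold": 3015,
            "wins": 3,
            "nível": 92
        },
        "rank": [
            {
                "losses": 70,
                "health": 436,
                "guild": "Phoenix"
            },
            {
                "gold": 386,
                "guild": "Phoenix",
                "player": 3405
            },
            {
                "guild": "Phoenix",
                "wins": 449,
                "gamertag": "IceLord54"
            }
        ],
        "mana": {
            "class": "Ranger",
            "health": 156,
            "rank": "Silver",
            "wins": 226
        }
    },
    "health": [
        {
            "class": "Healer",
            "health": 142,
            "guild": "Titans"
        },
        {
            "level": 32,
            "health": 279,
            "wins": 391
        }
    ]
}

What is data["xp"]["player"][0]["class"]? "Healer"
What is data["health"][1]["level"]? 32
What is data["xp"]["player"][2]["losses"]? 100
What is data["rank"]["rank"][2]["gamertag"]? "IceLord54"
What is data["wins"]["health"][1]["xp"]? 58408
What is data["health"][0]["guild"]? "Titans"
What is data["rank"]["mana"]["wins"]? 226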